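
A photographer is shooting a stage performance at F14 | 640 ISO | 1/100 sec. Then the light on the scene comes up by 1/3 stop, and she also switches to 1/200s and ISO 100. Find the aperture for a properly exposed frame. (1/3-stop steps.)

Scene light: 1/3 stop brighter.
Shutter speed: 1/100 → 1/125 → 1/160 → 1/200 — 1 stop shorter (darker).
ISO: 640 → 500 → 400 → 320 → 250 → 200 → 160 → 125 → 100 — 2 2/3 stops dropped (darker).
Net so far: 3 1/3 stops darker. Aperture: f/14 → f/13 → f/11 → f/10 → f/9 → f/8 → f/7.1 → f/6.3 → f/5.6 → f/5 → f/4.5.

f/4.5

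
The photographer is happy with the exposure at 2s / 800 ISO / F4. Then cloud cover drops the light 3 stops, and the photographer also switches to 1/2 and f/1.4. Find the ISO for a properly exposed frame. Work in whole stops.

Scene light: 3 stops darker.
Shutter speed: 2 → 1 → 1/2 — 2 stops shorter (darker).
Aperture: f/4 → f/2.8 → f/2 → f/1.4 — 3 stops larger aperture (brighter).
Net so far: 2 stops darker. ISO: 800 → 1600 → 3200.

ISO 3200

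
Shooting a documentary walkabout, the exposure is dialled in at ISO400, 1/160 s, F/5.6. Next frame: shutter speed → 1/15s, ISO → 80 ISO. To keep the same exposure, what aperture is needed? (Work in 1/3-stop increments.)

f/8

Shutter speed: 1/160 → 1/125 → 1/100 → 1/80 → 1/60 → 1/50 → 1/40 → 1/30 → 1/25 → 1/20 → 1/15 — 3 1/3 stops longer (brighter).
ISO: 400 → 320 → 250 → 200 → 160 → 125 → 100 → 80 — 2 1/3 stops lower (darker).
Net change so far: 1 stop brighter. Offset with the aperture: f/5.6 → f/6.3 → f/7.1 → f/8.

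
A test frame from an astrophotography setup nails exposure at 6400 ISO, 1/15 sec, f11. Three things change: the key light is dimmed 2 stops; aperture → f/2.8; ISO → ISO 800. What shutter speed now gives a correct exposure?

Scene light: 2 stops darker.
Aperture: f/11 → f/8 → f/5.6 → f/4 → f/2.8 — 4 stops opened up (brighter).
ISO: 6400 → 3200 → 1600 → 800 — 3 stops dropped (darker).
Net so far: 1 stop darker. Shutter speed: 1/15 → 1/8.

1/8s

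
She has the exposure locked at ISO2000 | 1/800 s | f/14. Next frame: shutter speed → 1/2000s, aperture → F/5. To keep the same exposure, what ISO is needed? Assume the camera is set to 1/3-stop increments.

Shutter speed: 1/800 → 1/1000 → 1/1250 → 1/1600 → 1/2000 — 1 1/3 stops faster (darker).
Aperture: f/14 → f/13 → f/11 → f/10 → f/9 → f/8 → f/7.1 → f/6.3 → f/5.6 → f/5 — 3 stops opened up (brighter).
Net change so far: 1 2/3 stops brighter. Offset with the ISO: 2000 → 1600 → 1250 → 1000 → 800 → 640.

ISO 640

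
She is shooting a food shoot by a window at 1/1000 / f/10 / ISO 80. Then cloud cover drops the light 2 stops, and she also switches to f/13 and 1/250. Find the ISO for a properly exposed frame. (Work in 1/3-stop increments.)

Scene light: 2 stops darker.
Aperture: f/10 → f/11 → f/13 — 2/3 stop smaller aperture (darker).
Shutter speed: 1/1000 → 1/800 → 1/640 → 1/500 → 1/400 → 1/320 → 1/250 — 2 stops slower (brighter).
Net so far: 2/3 stop darker. ISO: 80 → 100 → 125.

ISO 125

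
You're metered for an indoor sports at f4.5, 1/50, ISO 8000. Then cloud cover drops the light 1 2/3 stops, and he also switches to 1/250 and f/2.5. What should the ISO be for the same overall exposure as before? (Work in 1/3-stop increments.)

ISO 40000

Scene light: 1 2/3 stops darker.
Shutter speed: 1/50 → 1/60 → 1/80 → 1/100 → 1/125 → 1/160 → 1/200 → 1/250 — 2 1/3 stops faster (darker).
Aperture: f/4.5 → f/4 → f/3.5 → f/3.2 → f/2.8 → f/2.5 — 1 2/3 stops opened up (brighter).
Net so far: 2 1/3 stops darker. ISO: 8000 → 10000 → 12800 → 16000 → 20000 → 25600 → 32000 → 40000.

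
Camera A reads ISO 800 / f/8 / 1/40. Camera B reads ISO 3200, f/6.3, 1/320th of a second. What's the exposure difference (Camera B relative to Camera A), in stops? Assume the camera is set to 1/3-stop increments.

1/3 stop darker

Aperture: f/8 → f/7.1 → f/6.3 — 2/3 stop wider (brighter).
Shutter speed: 1/40 → 1/50 → 1/60 → 1/80 → 1/100 → 1/125 → 1/160 → 1/200 → 1/250 → 1/320 — 3 stops faster (darker).
ISO: 800 → 1000 → 1250 → 1600 → 2000 → 2500 → 3200 — 2 stops higher (brighter).
Net: +2/3 −3 +2 = −1/3 stops.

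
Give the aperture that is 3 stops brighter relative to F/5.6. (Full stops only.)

Aperture: f/5.6 → f/4 → f/2.8 → f/2 — 3 stops larger aperture (brighter).

f/2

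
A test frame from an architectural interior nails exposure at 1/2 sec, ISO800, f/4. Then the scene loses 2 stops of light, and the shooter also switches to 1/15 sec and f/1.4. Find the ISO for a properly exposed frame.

ISO 3200

Scene light: 2 stops darker.
Shutter speed: 1/2 → 1/4 → 1/8 → 1/15 — 3 stops faster (darker).
Aperture: f/4 → f/2.8 → f/2 → f/1.4 — 3 stops opened up (brighter).
Net so far: 2 stops darker. ISO: 800 → 1600 → 3200.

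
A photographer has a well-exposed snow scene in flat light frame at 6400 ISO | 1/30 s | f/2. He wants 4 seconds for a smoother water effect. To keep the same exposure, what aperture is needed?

f/22

Shutter speed: 1/30 → 1/15 → 1/8 → 1/4 → 1/2 → 1 → 2 → 4 — 7 stops longer (brighter).
Need 7 stops darker from the aperture: f/2 → f/2.8 → f/4 → f/5.6 → f/8 → f/11 → f/16 → f/22.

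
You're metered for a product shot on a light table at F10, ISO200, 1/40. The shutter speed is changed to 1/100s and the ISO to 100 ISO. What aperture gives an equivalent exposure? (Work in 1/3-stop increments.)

f/4.5

Shutter speed: 1/40 → 1/50 → 1/60 → 1/80 → 1/100 — 1 1/3 stops faster (darker).
ISO: 200 → 160 → 125 → 100 — 1 stop lower (darker).
Net change so far: 2 1/3 stops darker. Offset with the aperture: f/10 → f/9 → f/8 → f/7.1 → f/6.3 → f/5.6 → f/5 → f/4.5.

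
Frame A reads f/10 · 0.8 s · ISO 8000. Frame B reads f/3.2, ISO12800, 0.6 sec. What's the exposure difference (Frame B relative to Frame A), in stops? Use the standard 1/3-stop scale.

3 2/3 stops brighter

Aperture: f/10 → f/9 → f/8 → f/7.1 → f/6.3 → f/5.6 → f/5 → f/4.5 → f/4 → f/3.5 → f/3.2 — 3 1/3 stops larger aperture (brighter).
Shutter speed: 0.8 → 0.6 — 1/3 stop faster (darker).
ISO: 8000 → 10000 → 12800 — 2/3 stop higher (brighter).
Net: +3 1/3 −1/3 +2/3 = +3 2/3 stops.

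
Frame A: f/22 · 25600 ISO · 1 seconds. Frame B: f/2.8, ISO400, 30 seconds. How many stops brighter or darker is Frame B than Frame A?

Aperture: f/22 → f/16 → f/11 → f/8 → f/5.6 → f/4 → f/2.8 — 6 stops opened up (brighter).
Shutter speed: 1 → 2 → 4 → 8 → 15 → 30 — 5 stops longer (brighter).
ISO: 25600 → 12800 → 6400 → 3200 → 1600 → 800 → 400 — 6 stops dropped (darker).
Net: +6 +5 −6 = +5 stops.

5 stops brighter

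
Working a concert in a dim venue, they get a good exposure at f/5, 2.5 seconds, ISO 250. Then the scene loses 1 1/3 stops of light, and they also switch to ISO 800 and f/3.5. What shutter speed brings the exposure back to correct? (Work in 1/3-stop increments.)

Scene light: 1 1/3 stops darker.
ISO: 250 → 320 → 400 → 500 → 640 → 800 — 1 2/3 stops higher (brighter).
Aperture: f/5 → f/4.5 → f/4 → f/3.5 — 1 stop opened up (brighter).
Net so far: 1 1/3 stops brighter. Shutter speed: 2.5 → 2 → 1.6 → 1.3 → 1.

1 s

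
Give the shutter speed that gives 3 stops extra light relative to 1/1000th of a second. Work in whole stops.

1/125s

Shutter speed: 1/1000 → 1/500 → 1/250 → 1/125 — 3 stops slower (brighter).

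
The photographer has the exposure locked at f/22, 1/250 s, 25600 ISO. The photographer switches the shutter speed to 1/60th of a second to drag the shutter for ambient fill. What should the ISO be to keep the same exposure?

ISO 6400

Shutter speed: 1/250 → 1/125 → 1/60 — 2 stops slower (brighter).
Need 2 stops darker from the ISO: 25600 → 12800 → 6400.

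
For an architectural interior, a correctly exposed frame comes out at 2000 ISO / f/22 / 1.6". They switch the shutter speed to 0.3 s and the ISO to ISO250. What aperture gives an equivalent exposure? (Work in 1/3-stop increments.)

Shutter speed: 1.6 → 1.3 → 1 → 0.8 → 0.6 → 0.5 → 0.4 → 0.3 — 2 1/3 stops shorter (darker).
ISO: 2000 → 1600 → 1250 → 1000 → 800 → 640 → 500 → 400 → 320 → 250 — 3 stops lower (darker).
Net change so far: 5 1/3 stops darker. Offset with the aperture: f/22 → f/20 → f/18 → f/16 → f/14 → f/13 → f/11 → f/10 → f/9 → f/8 → f/7.1 → f/6.3 → f/5.6 → f/5 → f/4.5 → f/4 → f/3.5.

f/3.5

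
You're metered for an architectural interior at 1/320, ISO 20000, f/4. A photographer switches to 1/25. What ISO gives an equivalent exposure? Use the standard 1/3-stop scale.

Shutter speed: 1/320 → 1/250 → 1/200 → 1/160 → 1/125 → 1/100 → 1/80 → 1/60 → 1/50 → 1/40 → 1/30 → 1/25 — 3 2/3 stops longer (brighter).
Need 3 2/3 stops darker from the ISO: 20000 → 16000 → 12800 → 10000 → 8000 → 6400 → 5000 → 4000 → 3200 → 2500 → 2000 → 1600.

ISO 1600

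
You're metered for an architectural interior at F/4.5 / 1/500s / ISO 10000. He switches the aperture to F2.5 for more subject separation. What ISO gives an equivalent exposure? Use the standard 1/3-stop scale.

Aperture: f/4.5 → f/4 → f/3.5 → f/3.2 → f/2.8 → f/2.5 — 1 2/3 stops larger aperture (brighter).
Need 1 2/3 stops darker from the ISO: 10000 → 8000 → 6400 → 5000 → 4000 → 3200.

ISO 3200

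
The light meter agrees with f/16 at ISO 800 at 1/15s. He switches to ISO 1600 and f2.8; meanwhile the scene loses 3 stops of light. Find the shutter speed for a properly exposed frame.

Scene light: 3 stops darker.
ISO: 800 → 1600 — 1 stop higher (brighter).
Aperture: f/16 → f/11 → f/8 → f/5.6 → f/4 → f/2.8 — 5 stops opened up (brighter).
Net so far: 3 stops brighter. Shutter speed: 1/15 → 1/30 → 1/60 → 1/125.

1/125s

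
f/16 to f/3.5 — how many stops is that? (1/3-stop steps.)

f/16 → f/14 → f/13 → f/11 → f/10 → f/9 → f/8 → f/7.1 → f/6.3 → f/5.6 → f/5 → f/4.5 → f/4 → f/3.5 — count the steps: 13 third-stops = 4 1/3 stops.

4 1/3 stops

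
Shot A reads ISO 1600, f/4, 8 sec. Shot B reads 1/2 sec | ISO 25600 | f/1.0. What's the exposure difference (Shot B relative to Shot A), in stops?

4 stops brighter

Aperture: f/4 → f/2.8 → f/2 → f/1.4 → f/1.0 — 4 stops larger aperture (brighter).
Shutter speed: 8 → 4 → 2 → 1 → 1/2 — 4 stops faster (darker).
ISO: 1600 → 3200 → 6400 → 12800 → 25600 — 4 stops higher (brighter).
Net: +4 −4 +4 = +4 stops.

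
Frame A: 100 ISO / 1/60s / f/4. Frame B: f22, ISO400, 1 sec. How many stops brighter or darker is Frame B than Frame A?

3 stops brighter

Aperture: f/4 → f/5.6 → f/8 → f/11 → f/16 → f/22 — 5 stops smaller aperture (darker).
Shutter speed: 1/60 → 1/30 → 1/15 → 1/8 → 1/4 → 1/2 → 1 — 6 stops slower (brighter).
ISO: 100 → 200 → 400 — 2 stops higher (brighter).
Net: −5 +6 +2 = +3 stops.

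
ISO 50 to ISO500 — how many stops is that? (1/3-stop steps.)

3 1/3 stops

50 → 64 → 80 → 100 → 125 → 160 → 200 → 250 → 320 → 400 → 500 — count the steps: 10 third-stops = 3 1/3 stops.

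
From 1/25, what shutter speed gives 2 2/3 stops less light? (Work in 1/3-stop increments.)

1/160s

Shutter speed: 1/25 → 1/30 → 1/40 → 1/50 → 1/60 → 1/80 → 1/100 → 1/125 → 1/160 — 2 2/3 stops faster (darker).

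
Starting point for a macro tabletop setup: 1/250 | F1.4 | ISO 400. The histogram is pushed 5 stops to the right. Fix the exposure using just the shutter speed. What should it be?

Overexposed by 5 stops → need 5 stops darker.
Shutter speed: 1/250 → 1/500 → 1/1000 → 1/2000 → 1/4000 → 1/8000.

1/8000s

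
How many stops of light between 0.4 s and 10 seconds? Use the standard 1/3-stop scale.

0.4 → 0.5 → 0.6 → 0.8 → 1 → 1.3 → 1.6 → 2 → 2.5 → 3.2 → 4 → 5 → 6 → 8 → 10 — count the steps: 14 third-stops = 4 2/3 stops.

4 2/3 stops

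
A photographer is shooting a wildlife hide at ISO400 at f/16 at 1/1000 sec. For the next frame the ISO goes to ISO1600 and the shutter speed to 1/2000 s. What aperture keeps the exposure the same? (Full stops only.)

ISO: 400 → 800 → 1600 — 2 stops raised (brighter).
Shutter speed: 1/1000 → 1/2000 — 1 stop shorter (darker).
Net change so far: 1 stop brighter. Offset with the aperture: f/16 → f/22.

f/22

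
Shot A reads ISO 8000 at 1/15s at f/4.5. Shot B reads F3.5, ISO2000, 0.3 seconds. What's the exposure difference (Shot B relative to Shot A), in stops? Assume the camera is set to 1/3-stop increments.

Aperture: f/4.5 → f/4 → f/3.5 — 2/3 stop larger aperture (brighter).
Shutter speed: 1/15 → 1/13 → 1/10 → 1/8 → 1/6 → 1/5 → 1/4 → 0.3 — 2 1/3 stops slower (brighter).
ISO: 8000 → 6400 → 5000 → 4000 → 3200 → 2500 → 2000 — 2 stops dropped (darker).
Net: +2/3 +2 1/3 −2 = +1 stop.

1 stop brighter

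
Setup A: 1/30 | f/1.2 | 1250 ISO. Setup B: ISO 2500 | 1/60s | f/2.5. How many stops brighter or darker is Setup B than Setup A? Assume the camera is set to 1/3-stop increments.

Aperture: f/1.2 → f/1.4 → f/1.6 → f/1.8 → f/2 → f/2.2 → f/2.5 — 2 stops stopped down (darker).
Shutter speed: 1/30 → 1/40 → 1/50 → 1/60 — 1 stop faster (darker).
ISO: 1250 → 1600 → 2000 → 2500 — 1 stop raised (brighter).
Net: −2 −1 +1 = −2 stops.

2 stops darker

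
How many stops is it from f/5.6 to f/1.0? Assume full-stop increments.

5 stops

f/5.6 → f/4 → f/2.8 → f/2 → f/1.4 → f/1.0 — count the steps: 5 stops.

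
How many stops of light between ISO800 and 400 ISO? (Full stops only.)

800 → 400 — count the steps: 1 stop.

1 stop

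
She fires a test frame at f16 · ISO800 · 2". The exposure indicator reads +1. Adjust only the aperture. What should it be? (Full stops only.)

Overexposed by 1 stop → need 1 stop darker.
Aperture: f/16 → f/22.

f/22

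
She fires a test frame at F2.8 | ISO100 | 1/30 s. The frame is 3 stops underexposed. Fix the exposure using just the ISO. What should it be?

Underexposed by 3 stops → need 3 stops brighter.
ISO: 100 → 200 → 400 → 800.

ISO 800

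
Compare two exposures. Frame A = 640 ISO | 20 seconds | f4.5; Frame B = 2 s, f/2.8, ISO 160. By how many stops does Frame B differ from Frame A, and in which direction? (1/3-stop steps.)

4 stops darker

Aperture: f/4.5 → f/4 → f/3.5 → f/3.2 → f/2.8 — 1 1/3 stops larger aperture (brighter).
Shutter speed: 20 → 15 → 13 → 10 → 8 → 6 → 5 → 4 → 3.2 → 2.5 → 2 — 3 1/3 stops faster (darker).
ISO: 640 → 500 → 400 → 320 → 250 → 200 → 160 — 2 stops dropped (darker).
Net: +1 1/3 −3 1/3 −2 = −4 stops.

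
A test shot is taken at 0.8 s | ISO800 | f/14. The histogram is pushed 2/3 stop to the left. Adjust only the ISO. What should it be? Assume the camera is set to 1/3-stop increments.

ISO 1250

Underexposed by 2/3 stop → need 2/3 stop brighter.
ISO: 800 → 1000 → 1250.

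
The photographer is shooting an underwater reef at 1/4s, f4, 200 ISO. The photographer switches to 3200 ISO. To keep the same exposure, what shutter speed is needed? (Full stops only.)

ISO: 200 → 400 → 800 → 1600 → 3200 — 4 stops raised (brighter).
Need 4 stops darker from the shutter speed: 1/4 → 1/8 → 1/15 → 1/30 → 1/60.

1/60s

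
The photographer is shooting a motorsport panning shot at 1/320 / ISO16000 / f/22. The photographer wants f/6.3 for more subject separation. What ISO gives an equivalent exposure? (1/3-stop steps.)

ISO 1250

Aperture: f/22 → f/20 → f/18 → f/16 → f/14 → f/13 → f/11 → f/10 → f/9 → f/8 → f/7.1 → f/6.3 — 3 2/3 stops wider (brighter).
Need 3 2/3 stops darker from the ISO: 16000 → 12800 → 10000 → 8000 → 6400 → 5000 → 4000 → 3200 → 2500 → 2000 → 1600 → 1250.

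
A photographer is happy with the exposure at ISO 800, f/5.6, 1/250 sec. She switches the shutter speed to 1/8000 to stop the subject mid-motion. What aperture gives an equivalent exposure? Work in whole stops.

Shutter speed: 1/250 → 1/500 → 1/1000 → 1/2000 → 1/4000 → 1/8000 — 5 stops faster (darker).
Need 5 stops brighter from the aperture: f/5.6 → f/4 → f/2.8 → f/2 → f/1.4 → f/1.0.

f/1.0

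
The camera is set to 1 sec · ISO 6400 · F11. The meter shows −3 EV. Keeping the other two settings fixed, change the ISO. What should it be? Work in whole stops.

ISO 51200

Underexposed by 3 stops → need 3 stops brighter.
ISO: 6400 → 12800 → 25600 → 51200.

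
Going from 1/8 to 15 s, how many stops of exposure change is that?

1/8 → 1/4 → 1/2 → 1 → 2 → 4 → 8 → 15 — count the steps: 7 stops.

7 stops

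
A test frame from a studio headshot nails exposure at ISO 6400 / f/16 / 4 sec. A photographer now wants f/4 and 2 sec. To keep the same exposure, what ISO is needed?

ISO 800

Aperture: f/16 → f/11 → f/8 → f/5.6 → f/4 — 4 stops opened up (brighter).
Shutter speed: 4 → 2 — 1 stop faster (darker).
Net change so far: 3 stops brighter. Offset with the ISO: 6400 → 3200 → 1600 → 800.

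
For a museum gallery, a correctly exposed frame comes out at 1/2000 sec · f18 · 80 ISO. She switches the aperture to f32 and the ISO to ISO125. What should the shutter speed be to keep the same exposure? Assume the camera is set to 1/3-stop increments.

1/1000s

Aperture: f/18 → f/20 → f/22 → f/25 → f/29 → f/32 — 1 2/3 stops smaller aperture (darker).
ISO: 80 → 100 → 125 — 2/3 stop raised (brighter).
Net change so far: 1 stop darker. Offset with the shutter speed: 1/2000 → 1/1600 → 1/1250 → 1/1000.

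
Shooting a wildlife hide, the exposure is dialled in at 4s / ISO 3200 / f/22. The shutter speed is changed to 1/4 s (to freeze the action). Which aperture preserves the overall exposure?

f/5.6

Shutter speed: 4 → 2 → 1 → 1/2 → 1/4 — 4 stops faster (darker).
Need 4 stops brighter from the aperture: f/22 → f/16 → f/11 → f/8 → f/5.6.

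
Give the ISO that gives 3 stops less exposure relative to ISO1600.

ISO 200

ISO: 1600 → 800 → 400 → 200 — 3 stops lower (darker).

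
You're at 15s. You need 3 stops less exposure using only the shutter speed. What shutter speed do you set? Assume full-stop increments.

2 s

Shutter speed: 15 → 8 → 4 → 2 — 3 stops shorter (darker).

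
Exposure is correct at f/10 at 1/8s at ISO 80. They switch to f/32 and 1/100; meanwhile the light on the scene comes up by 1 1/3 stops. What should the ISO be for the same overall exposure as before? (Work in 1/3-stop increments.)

ISO 4000

Scene light: 1 1/3 stops brighter.
Aperture: f/10 → f/11 → f/13 → f/14 → f/16 → f/18 → f/20 → f/22 → f/25 → f/29 → f/32 — 3 1/3 stops stopped down (darker).
Shutter speed: 1/8 → 1/10 → 1/13 → 1/15 → 1/20 → 1/25 → 1/30 → 1/40 → 1/50 → 1/60 → 1/80 → 1/100 — 3 2/3 stops faster (darker).
Net so far: 5 2/3 stops darker. ISO: 80 → 100 → 125 → 160 → 200 → 250 → 320 → 400 → 500 → 640 → 800 → 1000 → 1250 → 1600 → 2000 → 2500 → 3200 → 4000.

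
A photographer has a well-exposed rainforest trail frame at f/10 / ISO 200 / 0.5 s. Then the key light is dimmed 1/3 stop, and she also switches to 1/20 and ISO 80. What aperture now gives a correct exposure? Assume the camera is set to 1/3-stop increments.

f/1.8

Scene light: 1/3 stop darker.
Shutter speed: 0.5 → 0.4 → 0.3 → 1/4 → 1/5 → 1/6 → 1/8 → 1/10 → 1/13 → 1/15 → 1/20 — 3 1/3 stops shorter (darker).
ISO: 200 → 160 → 125 → 100 → 80 — 1 1/3 stops dropped (darker).
Net so far: 5 stops darker. Aperture: f/10 → f/9 → f/8 → f/7.1 → f/6.3 → f/5.6 → f/5 → f/4.5 → f/4 → f/3.5 → f/3.2 → f/2.8 → f/2.5 → f/2.2 → f/2 → f/1.8.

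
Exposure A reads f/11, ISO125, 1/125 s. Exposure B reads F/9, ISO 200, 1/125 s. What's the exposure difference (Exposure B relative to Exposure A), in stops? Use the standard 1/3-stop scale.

1 1/3 stops brighter

Aperture: f/11 → f/10 → f/9 — 2/3 stop wider (brighter).
Shutter speed: unchanged.
ISO: 125 → 160 → 200 — 2/3 stop higher (brighter).
Net: +2/3 +2/3 = +1 1/3 stops.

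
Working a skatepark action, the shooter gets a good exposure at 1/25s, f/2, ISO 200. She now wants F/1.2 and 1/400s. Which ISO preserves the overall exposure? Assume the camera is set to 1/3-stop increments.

ISO 1250

Aperture: f/2 → f/1.8 → f/1.6 → f/1.4 → f/1.2 — 1 1/3 stops larger aperture (brighter).
Shutter speed: 1/25 → 1/30 → 1/40 → 1/50 → 1/60 → 1/80 → 1/100 → 1/125 → 1/160 → 1/200 → 1/250 → 1/320 → 1/400 — 4 stops faster (darker).
Net change so far: 2 2/3 stops darker. Offset with the ISO: 200 → 250 → 320 → 400 → 500 → 640 → 800 → 1000 → 1250.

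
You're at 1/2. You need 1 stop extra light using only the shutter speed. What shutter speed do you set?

1 s

Shutter speed: 1/2 → 1 — 1 stop slower (brighter).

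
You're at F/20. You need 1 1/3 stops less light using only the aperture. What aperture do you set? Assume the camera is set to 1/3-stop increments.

Aperture: f/20 → f/22 → f/25 → f/29 → f/32 — 1 1/3 stops smaller aperture (darker).

f/32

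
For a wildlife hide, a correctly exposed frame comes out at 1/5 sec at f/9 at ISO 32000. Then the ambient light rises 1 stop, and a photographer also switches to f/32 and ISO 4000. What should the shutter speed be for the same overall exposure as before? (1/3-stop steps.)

10 s

Scene light: 1 stop brighter.
Aperture: f/9 → f/10 → f/11 → f/13 → f/14 → f/16 → f/18 → f/20 → f/22 → f/25 → f/29 → f/32 — 3 2/3 stops stopped down (darker).
ISO: 32000 → 25600 → 20000 → 16000 → 12800 → 10000 → 8000 → 6400 → 5000 → 4000 — 3 stops lower (darker).
Net so far: 5 2/3 stops darker. Shutter speed: 1/5 → 1/4 → 0.3 → 0.4 → 0.5 → 0.6 → 0.8 → 1 → 1.3 → 1.6 → 2 → 2.5 → 3.2 → 4 → 5 → 6 → 8 → 10.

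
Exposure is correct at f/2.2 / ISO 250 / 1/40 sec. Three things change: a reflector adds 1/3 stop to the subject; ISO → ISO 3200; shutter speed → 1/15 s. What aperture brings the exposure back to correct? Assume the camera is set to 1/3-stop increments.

Scene light: 1/3 stop brighter.
ISO: 250 → 320 → 400 → 500 → 640 → 800 → 1000 → 1250 → 1600 → 2000 → 2500 → 3200 — 3 2/3 stops raised (brighter).
Shutter speed: 1/40 → 1/30 → 1/25 → 1/20 → 1/15 — 1 1/3 stops longer (brighter).
Net so far: 5 1/3 stops brighter. Aperture: f/2.2 → f/2.5 → f/2.8 → f/3.2 → f/3.5 → f/4 → f/4.5 → f/5 → f/5.6 → f/6.3 → f/7.1 → f/8 → f/9 → f/10 → f/11 → f/13 → f/14.

f/14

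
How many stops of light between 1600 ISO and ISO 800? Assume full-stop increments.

1 stop

1600 → 800 — count the steps: 1 stop.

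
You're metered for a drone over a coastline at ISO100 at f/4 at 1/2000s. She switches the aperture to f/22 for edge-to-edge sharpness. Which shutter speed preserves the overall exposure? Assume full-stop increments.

1/60s

Aperture: f/4 → f/5.6 → f/8 → f/11 → f/16 → f/22 — 5 stops stopped down (darker).
Need 5 stops brighter from the shutter speed: 1/2000 → 1/1000 → 1/500 → 1/250 → 1/125 → 1/60.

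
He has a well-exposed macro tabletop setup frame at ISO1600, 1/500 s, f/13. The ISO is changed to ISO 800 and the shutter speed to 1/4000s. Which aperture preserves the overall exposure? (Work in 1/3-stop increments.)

f/3.2

ISO: 1600 → 1250 → 1000 → 800 — 1 stop lower (darker).
Shutter speed: 1/500 → 1/640 → 1/800 → 1/1000 → 1/1250 → 1/1600 → 1/2000 → 1/2500 → 1/3200 → 1/4000 — 3 stops shorter (darker).
Net change so far: 4 stops darker. Offset with the aperture: f/13 → f/11 → f/10 → f/9 → f/8 → f/7.1 → f/6.3 → f/5.6 → f/5 → f/4.5 → f/4 → f/3.5 → f/3.2.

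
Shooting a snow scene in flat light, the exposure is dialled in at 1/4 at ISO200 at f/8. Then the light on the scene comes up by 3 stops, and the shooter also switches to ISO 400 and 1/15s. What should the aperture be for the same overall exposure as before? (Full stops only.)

Scene light: 3 stops brighter.
ISO: 200 → 400 — 1 stop higher (brighter).
Shutter speed: 1/4 → 1/8 → 1/15 — 2 stops shorter (darker).
Net so far: 2 stops brighter. Aperture: f/8 → f/11 → f/16.

f/16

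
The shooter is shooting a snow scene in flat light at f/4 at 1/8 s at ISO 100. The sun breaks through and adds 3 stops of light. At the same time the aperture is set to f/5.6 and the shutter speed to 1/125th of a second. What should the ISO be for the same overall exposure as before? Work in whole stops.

ISO 400

Scene light: 3 stops brighter.
Aperture: f/4 → f/5.6 — 1 stop smaller aperture (darker).
Shutter speed: 1/8 → 1/15 → 1/30 → 1/60 → 1/125 — 4 stops shorter (darker).
Net so far: 2 stops darker. ISO: 100 → 200 → 400.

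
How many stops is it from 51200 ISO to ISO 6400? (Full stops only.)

3 stops

51200 → 25600 → 12800 → 6400 — count the steps: 3 stops.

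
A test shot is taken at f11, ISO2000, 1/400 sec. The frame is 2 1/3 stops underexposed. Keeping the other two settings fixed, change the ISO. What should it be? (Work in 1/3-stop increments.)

Underexposed by 2 1/3 stops → need 2 1/3 stops brighter.
ISO: 2000 → 2500 → 3200 → 4000 → 5000 → 6400 → 8000 → 10000.

ISO 10000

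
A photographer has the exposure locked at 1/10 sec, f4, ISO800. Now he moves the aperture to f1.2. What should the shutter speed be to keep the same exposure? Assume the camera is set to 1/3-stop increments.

Aperture: f/4 → f/3.5 → f/3.2 → f/2.8 → f/2.5 → f/2.2 → f/2 → f/1.8 → f/1.6 → f/1.4 → f/1.2 — 3 1/3 stops opened up (brighter).
Need 3 1/3 stops darker from the shutter speed: 1/10 → 1/13 → 1/15 → 1/20 → 1/25 → 1/30 → 1/40 → 1/50 → 1/60 → 1/80 → 1/100.

1/100s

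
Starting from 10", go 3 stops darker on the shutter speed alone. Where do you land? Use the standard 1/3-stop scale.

Shutter speed: 10 → 8 → 6 → 5 → 4 → 3.2 → 2.5 → 2 → 1.6 → 1.3 — 3 stops faster (darker).

1.3 s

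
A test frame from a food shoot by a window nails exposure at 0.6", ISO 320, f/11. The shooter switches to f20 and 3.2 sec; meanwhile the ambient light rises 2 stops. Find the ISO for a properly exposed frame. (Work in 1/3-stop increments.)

ISO 50

Scene light: 2 stops brighter.
Aperture: f/11 → f/13 → f/14 → f/16 → f/18 → f/20 — 1 2/3 stops smaller aperture (darker).
Shutter speed: 0.6 → 0.8 → 1 → 1.3 → 1.6 → 2 → 2.5 → 3.2 — 2 1/3 stops slower (brighter).
Net so far: 2 2/3 stops brighter. ISO: 320 → 250 → 200 → 160 → 125 → 100 → 80 → 64 → 50.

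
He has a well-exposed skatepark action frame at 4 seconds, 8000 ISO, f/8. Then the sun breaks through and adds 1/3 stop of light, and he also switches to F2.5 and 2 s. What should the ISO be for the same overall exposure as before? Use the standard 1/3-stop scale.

ISO 1250

Scene light: 1/3 stop brighter.
Aperture: f/8 → f/7.1 → f/6.3 → f/5.6 → f/5 → f/4.5 → f/4 → f/3.5 → f/3.2 → f/2.8 → f/2.5 — 3 1/3 stops wider (brighter).
Shutter speed: 4 → 3.2 → 2.5 → 2 — 1 stop faster (darker).
Net so far: 2 2/3 stops brighter. ISO: 8000 → 6400 → 5000 → 4000 → 3200 → 2500 → 2000 → 1600 → 1250.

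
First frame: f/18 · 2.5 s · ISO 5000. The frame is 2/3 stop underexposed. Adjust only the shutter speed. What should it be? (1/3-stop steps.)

Underexposed by 2/3 stop → need 2/3 stop brighter.
Shutter speed: 2.5 → 3.2 → 4.

4 s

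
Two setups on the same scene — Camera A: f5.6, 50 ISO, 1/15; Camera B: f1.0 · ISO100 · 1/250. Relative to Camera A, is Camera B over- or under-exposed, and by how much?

Aperture: f/5.6 → f/4 → f/2.8 → f/2 → f/1.4 → f/1.0 — 5 stops wider (brighter).
Shutter speed: 1/15 → 1/30 → 1/60 → 1/125 → 1/250 — 4 stops shorter (darker).
ISO: 50 → 100 — 1 stop raised (brighter).
Net: +5 −4 +1 = +2 stops.

2 stops brighter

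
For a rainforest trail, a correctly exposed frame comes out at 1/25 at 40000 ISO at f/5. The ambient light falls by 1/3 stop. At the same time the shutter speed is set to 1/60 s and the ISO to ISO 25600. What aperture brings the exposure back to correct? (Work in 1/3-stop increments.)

Scene light: 1/3 stop darker.
Shutter speed: 1/25 → 1/30 → 1/40 → 1/50 → 1/60 — 1 1/3 stops faster (darker).
ISO: 40000 → 32000 → 25600 — 2/3 stop lower (darker).
Net so far: 2 1/3 stops darker. Aperture: f/5 → f/4.5 → f/4 → f/3.5 → f/3.2 → f/2.8 → f/2.5 → f/2.2.

f/2.2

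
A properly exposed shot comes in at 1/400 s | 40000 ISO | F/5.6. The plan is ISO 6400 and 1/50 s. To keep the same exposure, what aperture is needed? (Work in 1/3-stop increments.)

ISO: 40000 → 32000 → 25600 → 20000 → 16000 → 12800 → 10000 → 8000 → 6400 — 2 2/3 stops dropped (darker).
Shutter speed: 1/400 → 1/320 → 1/250 → 1/200 → 1/160 → 1/125 → 1/100 → 1/80 → 1/60 → 1/50 — 3 stops longer (brighter).
Net change so far: 1/3 stop brighter. Offset with the aperture: f/5.6 → f/6.3.

f/6.3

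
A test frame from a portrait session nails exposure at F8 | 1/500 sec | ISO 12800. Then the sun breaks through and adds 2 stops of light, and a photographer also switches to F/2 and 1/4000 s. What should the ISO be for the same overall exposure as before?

Scene light: 2 stops brighter.
Aperture: f/8 → f/5.6 → f/4 → f/2.8 → f/2 — 4 stops opened up (brighter).
Shutter speed: 1/500 → 1/1000 → 1/2000 → 1/4000 — 3 stops shorter (darker).
Net so far: 3 stops brighter. ISO: 12800 → 6400 → 3200 → 1600.

ISO 1600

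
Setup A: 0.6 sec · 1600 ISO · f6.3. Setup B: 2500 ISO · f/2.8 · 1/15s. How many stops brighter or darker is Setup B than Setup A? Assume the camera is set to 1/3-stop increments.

1/3 stop darker

Aperture: f/6.3 → f/5.6 → f/5 → f/4.5 → f/4 → f/3.5 → f/3.2 → f/2.8 — 2 1/3 stops larger aperture (brighter).
Shutter speed: 0.6 → 0.5 → 0.4 → 0.3 → 1/4 → 1/5 → 1/6 → 1/8 → 1/10 → 1/13 → 1/15 — 3 1/3 stops faster (darker).
ISO: 1600 → 2000 → 2500 — 2/3 stop higher (brighter).
Net: +2 1/3 −3 1/3 +2/3 = −1/3 stops.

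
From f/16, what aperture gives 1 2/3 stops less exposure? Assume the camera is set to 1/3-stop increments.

Aperture: f/16 → f/18 → f/20 → f/22 → f/25 → f/29 — 1 2/3 stops stopped down (darker).

f/29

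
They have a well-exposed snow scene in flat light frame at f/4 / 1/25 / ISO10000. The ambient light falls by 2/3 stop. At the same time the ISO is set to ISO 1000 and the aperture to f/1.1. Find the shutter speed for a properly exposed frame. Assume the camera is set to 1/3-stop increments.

Scene light: 2/3 stop darker.
ISO: 10000 → 8000 → 6400 → 5000 → 4000 → 3200 → 2500 → 2000 → 1600 → 1250 → 1000 — 3 1/3 stops lower (darker).
Aperture: f/4 → f/3.5 → f/3.2 → f/2.8 → f/2.5 → f/2.2 → f/2 → f/1.8 → f/1.6 → f/1.4 → f/1.2 → f/1.1 — 3 2/3 stops wider (brighter).
Net so far: 1/3 stop darker. Shutter speed: 1/25 → 1/20.

1/20s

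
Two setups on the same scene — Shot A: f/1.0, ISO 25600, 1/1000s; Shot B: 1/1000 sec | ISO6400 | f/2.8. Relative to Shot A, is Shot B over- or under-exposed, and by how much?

Aperture: f/1.0 → f/1.4 → f/2 → f/2.8 — 3 stops smaller aperture (darker).
Shutter speed: unchanged.
ISO: 25600 → 12800 → 6400 — 2 stops lower (darker).
Net: −3 −2 = −5 stops.

5 stops darker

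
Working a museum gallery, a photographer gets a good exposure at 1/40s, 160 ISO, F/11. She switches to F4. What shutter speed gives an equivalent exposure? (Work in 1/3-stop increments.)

Aperture: f/11 → f/10 → f/9 → f/8 → f/7.1 → f/6.3 → f/5.6 → f/5 → f/4.5 → f/4 — 3 stops opened up (brighter).
Need 3 stops darker from the shutter speed: 1/40 → 1/50 → 1/60 → 1/80 → 1/100 → 1/125 → 1/160 → 1/200 → 1/250 → 1/320.

1/320s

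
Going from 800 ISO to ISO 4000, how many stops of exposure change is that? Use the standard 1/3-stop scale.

800 → 1000 → 1250 → 1600 → 2000 → 2500 → 3200 → 4000 — count the steps: 7 third-stops = 2 1/3 stops.

2 1/3 stops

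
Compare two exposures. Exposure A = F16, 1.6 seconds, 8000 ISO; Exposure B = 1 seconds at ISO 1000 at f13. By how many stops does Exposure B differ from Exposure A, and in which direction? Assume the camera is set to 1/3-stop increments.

Aperture: f/16 → f/14 → f/13 — 2/3 stop wider (brighter).
Shutter speed: 1.6 → 1.3 → 1 — 2/3 stop faster (darker).
ISO: 8000 → 6400 → 5000 → 4000 → 3200 → 2500 → 2000 → 1600 → 1250 → 1000 — 3 stops dropped (darker).
Net: +2/3 −2/3 −3 = −3 stops.

3 stops darker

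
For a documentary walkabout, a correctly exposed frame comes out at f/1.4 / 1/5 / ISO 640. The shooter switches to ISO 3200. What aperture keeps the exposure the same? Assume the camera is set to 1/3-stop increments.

ISO: 640 → 800 → 1000 → 1250 → 1600 → 2000 → 2500 → 3200 — 2 1/3 stops raised (brighter).
Need 2 1/3 stops darker from the aperture: f/1.4 → f/1.6 → f/1.8 → f/2 → f/2.2 → f/2.5 → f/2.8 → f/3.2.

f/3.2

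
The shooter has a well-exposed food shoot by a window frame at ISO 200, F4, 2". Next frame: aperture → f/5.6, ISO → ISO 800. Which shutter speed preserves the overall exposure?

Aperture: f/4 → f/5.6 — 1 stop narrower (darker).
ISO: 200 → 400 → 800 — 2 stops raised (brighter).
Net change so far: 1 stop brighter. Offset with the shutter speed: 2 → 1.

1 s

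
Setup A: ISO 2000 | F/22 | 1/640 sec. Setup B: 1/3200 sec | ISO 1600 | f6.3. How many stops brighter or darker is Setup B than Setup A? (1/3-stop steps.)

Aperture: f/22 → f/20 → f/18 → f/16 → f/14 → f/13 → f/11 → f/10 → f/9 → f/8 → f/7.1 → f/6.3 — 3 2/3 stops opened up (brighter).
Shutter speed: 1/640 → 1/800 → 1/1000 → 1/1250 → 1/1600 → 1/2000 → 1/2500 → 1/3200 — 2 1/3 stops faster (darker).
ISO: 2000 → 1600 — 1/3 stop dropped (darker).
Net: +3 2/3 −2 1/3 −1/3 = +1 stop.

1 stop brighter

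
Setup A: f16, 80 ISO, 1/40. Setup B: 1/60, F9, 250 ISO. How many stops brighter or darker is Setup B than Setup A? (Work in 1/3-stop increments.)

2 2/3 stops brighter

Aperture: f/16 → f/14 → f/13 → f/11 → f/10 → f/9 — 1 2/3 stops opened up (brighter).
Shutter speed: 1/40 → 1/50 → 1/60 — 2/3 stop shorter (darker).
ISO: 80 → 100 → 125 → 160 → 200 → 250 — 1 2/3 stops higher (brighter).
Net: +1 2/3 −2/3 +1 2/3 = +2 2/3 stops.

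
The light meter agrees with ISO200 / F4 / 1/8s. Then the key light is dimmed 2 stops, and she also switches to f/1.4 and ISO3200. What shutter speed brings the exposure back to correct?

1/250s

Scene light: 2 stops darker.
Aperture: f/4 → f/2.8 → f/2 → f/1.4 — 3 stops wider (brighter).
ISO: 200 → 400 → 800 → 1600 → 3200 — 4 stops higher (brighter).
Net so far: 5 stops brighter. Shutter speed: 1/8 → 1/15 → 1/30 → 1/60 → 1/125 → 1/250.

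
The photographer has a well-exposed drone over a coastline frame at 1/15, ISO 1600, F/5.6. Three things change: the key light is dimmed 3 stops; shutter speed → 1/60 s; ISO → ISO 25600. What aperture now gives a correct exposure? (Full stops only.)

f/4

Scene light: 3 stops darker.
Shutter speed: 1/15 → 1/30 → 1/60 — 2 stops faster (darker).
ISO: 1600 → 3200 → 6400 → 12800 → 25600 — 4 stops raised (brighter).
Net so far: 1 stop darker. Aperture: f/5.6 → f/4.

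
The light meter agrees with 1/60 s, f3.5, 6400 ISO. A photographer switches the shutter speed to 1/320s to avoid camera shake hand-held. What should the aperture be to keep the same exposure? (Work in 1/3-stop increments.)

f/1.6

Shutter speed: 1/60 → 1/80 → 1/100 → 1/125 → 1/160 → 1/200 → 1/250 → 1/320 — 2 1/3 stops faster (darker).
Need 2 1/3 stops brighter from the aperture: f/3.5 → f/3.2 → f/2.8 → f/2.5 → f/2.2 → f/2 → f/1.8 → f/1.6.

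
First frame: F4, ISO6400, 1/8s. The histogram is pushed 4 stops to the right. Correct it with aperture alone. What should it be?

f/16

Overexposed by 4 stops → need 4 stops darker.
Aperture: f/4 → f/5.6 → f/8 → f/11 → f/16.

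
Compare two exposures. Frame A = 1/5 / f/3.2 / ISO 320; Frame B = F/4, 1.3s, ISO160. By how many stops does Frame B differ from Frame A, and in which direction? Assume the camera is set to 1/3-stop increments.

Aperture: f/3.2 → f/3.5 → f/4 — 2/3 stop smaller aperture (darker).
Shutter speed: 1/5 → 1/4 → 0.3 → 0.4 → 0.5 → 0.6 → 0.8 → 1 → 1.3 — 2 2/3 stops slower (brighter).
ISO: 320 → 250 → 200 → 160 — 1 stop dropped (darker).
Net: −2/3 +2 2/3 −1 = +1 stop.

1 stop brighter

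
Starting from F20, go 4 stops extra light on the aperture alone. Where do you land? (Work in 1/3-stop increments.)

f/5

Aperture: f/20 → f/18 → f/16 → f/14 → f/13 → f/11 → f/10 → f/9 → f/8 → f/7.1 → f/6.3 → f/5.6 → f/5 — 4 stops larger aperture (brighter).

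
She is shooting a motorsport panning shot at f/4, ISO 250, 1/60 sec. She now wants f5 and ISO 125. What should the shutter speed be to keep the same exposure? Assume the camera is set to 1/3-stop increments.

1/20s

Aperture: f/4 → f/4.5 → f/5 — 2/3 stop smaller aperture (darker).
ISO: 250 → 200 → 160 → 125 — 1 stop lower (darker).
Net change so far: 1 2/3 stops darker. Offset with the shutter speed: 1/60 → 1/50 → 1/40 → 1/30 → 1/25 → 1/20.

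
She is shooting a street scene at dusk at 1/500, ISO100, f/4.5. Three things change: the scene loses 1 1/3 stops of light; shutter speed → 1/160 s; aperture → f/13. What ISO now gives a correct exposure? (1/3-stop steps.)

ISO 640

Scene light: 1 1/3 stops darker.
Shutter speed: 1/500 → 1/400 → 1/320 → 1/250 → 1/200 → 1/160 — 1 2/3 stops slower (brighter).
Aperture: f/4.5 → f/5 → f/5.6 → f/6.3 → f/7.1 → f/8 → f/9 → f/10 → f/11 → f/13 — 3 stops smaller aperture (darker).
Net so far: 2 2/3 stops darker. ISO: 100 → 125 → 160 → 200 → 250 → 320 → 400 → 500 → 640.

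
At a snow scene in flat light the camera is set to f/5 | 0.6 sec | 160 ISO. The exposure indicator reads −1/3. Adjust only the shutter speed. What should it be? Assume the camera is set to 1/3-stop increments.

Underexposed by 1/3 stop → need 1/3 stop brighter.
Shutter speed: 0.6 → 0.8.

0.8 s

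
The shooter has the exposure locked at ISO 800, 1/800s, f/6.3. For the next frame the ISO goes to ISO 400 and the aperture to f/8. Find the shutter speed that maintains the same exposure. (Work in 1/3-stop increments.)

ISO: 800 → 640 → 500 → 400 — 1 stop dropped (darker).
Aperture: f/6.3 → f/7.1 → f/8 — 2/3 stop smaller aperture (darker).
Net change so far: 1 2/3 stops darker. Offset with the shutter speed: 1/800 → 1/640 → 1/500 → 1/400 → 1/320 → 1/250.

1/250s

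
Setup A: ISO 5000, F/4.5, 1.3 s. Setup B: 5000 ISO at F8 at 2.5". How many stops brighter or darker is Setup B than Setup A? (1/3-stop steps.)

Aperture: f/4.5 → f/5 → f/5.6 → f/6.3 → f/7.1 → f/8 — 1 2/3 stops narrower (darker).
Shutter speed: 1.3 → 1.6 → 2 → 2.5 — 1 stop longer (brighter).
ISO: unchanged.
Net: −1 2/3 +1 = −2/3 stops.

2/3 stop darker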